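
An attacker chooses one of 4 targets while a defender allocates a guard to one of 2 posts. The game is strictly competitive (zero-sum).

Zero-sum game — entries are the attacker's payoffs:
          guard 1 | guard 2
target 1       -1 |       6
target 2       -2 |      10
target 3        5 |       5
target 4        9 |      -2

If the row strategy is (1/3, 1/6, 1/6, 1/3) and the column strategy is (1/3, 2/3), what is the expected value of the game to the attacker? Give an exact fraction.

Against (1/3, 2/3), each row's expected payoff is target 1: 11/3; target 2: 6; target 3: 5; target 4: 5/3.
Taking the (1/3, 1/6, 1/6, 1/3)-weighted average: (1/3)·(11/3) + (1/6)·(6) + (1/6)·(5) + (1/3)·(5/3) = 65/18.

65/18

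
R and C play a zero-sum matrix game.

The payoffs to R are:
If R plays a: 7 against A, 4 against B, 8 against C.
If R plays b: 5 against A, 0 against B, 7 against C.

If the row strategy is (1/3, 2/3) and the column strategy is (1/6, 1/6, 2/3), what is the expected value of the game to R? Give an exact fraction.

Against (1/6, 1/6, 2/3), each row's expected payoff is a: 43/6; b: 11/2.
Taking the (1/3, 2/3)-weighted average: (1/3)·(43/6) + (2/3)·(11/2) = 109/18.

109/18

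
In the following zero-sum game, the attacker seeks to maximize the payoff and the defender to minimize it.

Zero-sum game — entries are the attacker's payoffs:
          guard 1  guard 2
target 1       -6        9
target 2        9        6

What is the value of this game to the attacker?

Row minima are -6 and 6, so the attacker's maximin is 6; column maxima are 9 and 9, so the defender's minimax is 9. These differ, so the equilibrium is in mixed strategies.
Let the attacker play target 1 with probability p. The defender is indifferent when −6p + 9(1−p) = 9p + 6(1−p), giving p = 1/6.
Let the defender play guard 1 with probability q. The attacker is indifferent when −6q + 9(1−q) = 9q + 6(1−q), giving q = 1/6.
The value is -6·(1/6) + (9)·(5/6) = 13/2.

13/2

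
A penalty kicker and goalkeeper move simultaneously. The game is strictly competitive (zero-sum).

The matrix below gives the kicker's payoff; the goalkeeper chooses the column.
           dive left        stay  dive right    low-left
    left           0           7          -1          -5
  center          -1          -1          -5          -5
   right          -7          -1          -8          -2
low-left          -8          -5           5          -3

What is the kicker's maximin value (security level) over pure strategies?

The worst-case payoff for each row is left: -5, center: -5, right: -8, low-left: -8.
The best of these is -5.

-5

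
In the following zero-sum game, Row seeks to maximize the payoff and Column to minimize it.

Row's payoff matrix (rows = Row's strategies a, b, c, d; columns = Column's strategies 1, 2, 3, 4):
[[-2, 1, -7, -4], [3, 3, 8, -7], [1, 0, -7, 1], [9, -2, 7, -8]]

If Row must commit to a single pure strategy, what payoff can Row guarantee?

The worst-case payoff for each row is a: -7, b: -7, c: -7, d: -8.
The best of these is -7.

-7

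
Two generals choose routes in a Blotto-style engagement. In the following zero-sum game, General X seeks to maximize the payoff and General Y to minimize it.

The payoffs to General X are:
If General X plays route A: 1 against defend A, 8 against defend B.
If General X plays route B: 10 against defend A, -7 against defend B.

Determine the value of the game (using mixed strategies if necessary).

Row minima are 1 and -7, so General X's maximin is 1; column maxima are 10 and 8, so General Y's minimax is 8. These differ, so the equilibrium is in mixed strategies.
Let General X play route A with probability p. General Y is indifferent when p + 10(1−p) = 8p − 7(1−p), giving p = 17/24.
Let General Y play defend A with probability q. General X is indifferent when q + 8(1−q) = 10q − 7(1−q), giving q = 5/8.
The value is 1·(5/8) + (8)·(3/8) = 29/8.

29/8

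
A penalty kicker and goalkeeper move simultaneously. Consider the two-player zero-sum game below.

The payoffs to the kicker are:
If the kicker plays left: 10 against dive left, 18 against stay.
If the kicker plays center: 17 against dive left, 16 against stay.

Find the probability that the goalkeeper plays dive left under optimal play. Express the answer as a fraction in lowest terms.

2/9

Row minima are 10 and 16, so the kicker's maximin is 16; column maxima are 17 and 18, so the goalkeeper's minimax is 17. These differ, so the equilibrium is in mixed strategies.
Let the goalkeeper play dive left with probability q. The kicker is indifferent when 10q + 18(1−q) = 17q + 16(1−q), giving q = 2/9.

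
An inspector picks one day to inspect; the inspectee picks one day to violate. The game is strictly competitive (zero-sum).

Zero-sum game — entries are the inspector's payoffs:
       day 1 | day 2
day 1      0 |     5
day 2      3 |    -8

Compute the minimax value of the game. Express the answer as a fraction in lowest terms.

15/16

Row minima are 0 and -8, so the inspector's maximin is 0; column maxima are 3 and 5, so the inspectee's minimax is 3. These differ, so the equilibrium is in mixed strategies.
Let the inspector play day 1 with probability p. The inspectee is indifferent when 3(1−p) = 5p − 8(1−p), giving p = 11/16.
Let the inspectee play day 1 with probability q. The inspector is indifferent when 5(1−q) = 3q − 8(1−q), giving q = 13/16.
The value is 0·(13/16) + (5)·(3/16) = 15/16.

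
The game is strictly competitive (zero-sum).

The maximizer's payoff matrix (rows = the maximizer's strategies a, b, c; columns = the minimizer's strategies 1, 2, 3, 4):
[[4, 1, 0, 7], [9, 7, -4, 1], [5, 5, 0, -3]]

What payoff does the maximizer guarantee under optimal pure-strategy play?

Row minima: 0, -4, -3 → the maximizer's maximin is 0.
Column maxima: 9, 7, 0, 7 → the minimizer's minimax is 0.
They coincide at (a, 3), so the value is 0.

0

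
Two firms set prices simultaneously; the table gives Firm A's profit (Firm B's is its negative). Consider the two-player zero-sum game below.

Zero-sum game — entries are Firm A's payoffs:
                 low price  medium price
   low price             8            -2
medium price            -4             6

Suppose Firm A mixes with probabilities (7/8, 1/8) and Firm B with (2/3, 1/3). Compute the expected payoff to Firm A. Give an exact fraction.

Against (2/3, 1/3), each row's expected payoff is low price: 14/3; medium price: -2/3.
Taking the (7/8, 1/8)-weighted average: (7/8)·(14/3) + (1/8)·(-2/3) = 4.

4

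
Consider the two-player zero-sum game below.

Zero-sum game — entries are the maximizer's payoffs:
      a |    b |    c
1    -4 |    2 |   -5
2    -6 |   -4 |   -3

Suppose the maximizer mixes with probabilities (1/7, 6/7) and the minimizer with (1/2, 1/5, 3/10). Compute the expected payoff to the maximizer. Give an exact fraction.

Against (1/2, 1/5, 3/10), each row's expected payoff is 1: -31/10; 2: -47/10.
Taking the (1/7, 6/7)-weighted average: (1/7)·(-31/10) + (6/7)·(-47/10) = -313/70.

-313/70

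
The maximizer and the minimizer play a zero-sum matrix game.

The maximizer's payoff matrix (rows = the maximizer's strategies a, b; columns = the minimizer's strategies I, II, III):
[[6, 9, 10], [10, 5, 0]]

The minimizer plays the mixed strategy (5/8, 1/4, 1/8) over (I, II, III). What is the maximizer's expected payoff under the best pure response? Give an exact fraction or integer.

15/2

a: (6)·(5/8) + (9)·(1/4) + (10)·(1/8) = 29/4.
b: (10)·(5/8) + (5)·(1/4) + (0)·(1/8) = 15/2.
The best pure response is b with expected payoff 15/2.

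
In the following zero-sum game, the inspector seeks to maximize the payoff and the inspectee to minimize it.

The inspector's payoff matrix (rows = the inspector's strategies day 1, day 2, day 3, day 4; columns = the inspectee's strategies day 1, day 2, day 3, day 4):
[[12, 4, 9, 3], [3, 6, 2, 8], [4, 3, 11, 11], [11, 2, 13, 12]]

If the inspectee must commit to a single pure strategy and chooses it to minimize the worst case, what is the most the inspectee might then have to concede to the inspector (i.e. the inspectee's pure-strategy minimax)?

The worst case (largest entry) in each column is day 1: 12, day 2: 6, day 3: 13, day 4: 12.
The best (smallest) of these is 6.

6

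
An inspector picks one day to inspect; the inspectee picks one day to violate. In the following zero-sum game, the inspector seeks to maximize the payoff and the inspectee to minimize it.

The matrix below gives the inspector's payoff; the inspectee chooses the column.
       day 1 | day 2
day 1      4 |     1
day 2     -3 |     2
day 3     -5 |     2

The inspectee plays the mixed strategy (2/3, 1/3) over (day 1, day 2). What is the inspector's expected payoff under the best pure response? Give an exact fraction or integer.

3

day 1: (4)·(2/3) + (1)·(1/3) = 3.
day 2: (-3)·(2/3) + (2)·(1/3) = -4/3.
day 3: (-5)·(2/3) + (2)·(1/3) = -8/3.
The best pure response is day 1 with expected payoff 3.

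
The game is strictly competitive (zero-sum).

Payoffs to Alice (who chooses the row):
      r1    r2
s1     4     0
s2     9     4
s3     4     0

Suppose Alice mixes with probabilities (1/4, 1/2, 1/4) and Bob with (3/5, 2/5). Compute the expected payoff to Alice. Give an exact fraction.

47/10

Against (3/5, 2/5), each row's expected payoff is s1: 12/5; s2: 7; s3: 12/5.
Taking the (1/4, 1/2, 1/4)-weighted average: (1/4)·(12/5) + (1/2)·(7) + (1/4)·(12/5) = 47/10.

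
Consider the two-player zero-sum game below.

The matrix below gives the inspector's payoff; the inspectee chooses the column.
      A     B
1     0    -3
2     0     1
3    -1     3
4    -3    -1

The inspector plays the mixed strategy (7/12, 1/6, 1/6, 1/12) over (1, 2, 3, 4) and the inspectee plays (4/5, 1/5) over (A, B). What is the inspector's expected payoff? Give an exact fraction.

Against (4/5, 1/5), each row's expected payoff is 1: -3/5; 2: 1/5; 3: -1/5; 4: -13/5.
Taking the (7/12, 1/6, 1/6, 1/12)-weighted average: (7/12)·(-3/5) + (1/6)·(1/5) + (1/6)·(-1/5) + (1/12)·(-13/5) = -17/30.

-17/30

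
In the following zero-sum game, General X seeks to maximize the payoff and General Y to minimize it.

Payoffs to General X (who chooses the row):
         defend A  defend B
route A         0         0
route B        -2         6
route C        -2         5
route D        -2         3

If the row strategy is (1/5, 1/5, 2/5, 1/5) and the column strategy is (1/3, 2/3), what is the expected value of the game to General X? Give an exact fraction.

2

Against (1/3, 2/3), each row's expected payoff is route A: 0; route B: 10/3; route C: 8/3; route D: 4/3.
Taking the (1/5, 1/5, 2/5, 1/5)-weighted average: (1/5)·(0) + (1/5)·(10/3) + (2/5)·(8/3) + (1/5)·(4/3) = 2.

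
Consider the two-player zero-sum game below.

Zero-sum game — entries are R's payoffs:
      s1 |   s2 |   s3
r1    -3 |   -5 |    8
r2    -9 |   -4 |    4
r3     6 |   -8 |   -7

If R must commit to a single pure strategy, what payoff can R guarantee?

The worst-case payoff for each row is r1: -5, r2: -9, r3: -8.
The best of these is -5.

-5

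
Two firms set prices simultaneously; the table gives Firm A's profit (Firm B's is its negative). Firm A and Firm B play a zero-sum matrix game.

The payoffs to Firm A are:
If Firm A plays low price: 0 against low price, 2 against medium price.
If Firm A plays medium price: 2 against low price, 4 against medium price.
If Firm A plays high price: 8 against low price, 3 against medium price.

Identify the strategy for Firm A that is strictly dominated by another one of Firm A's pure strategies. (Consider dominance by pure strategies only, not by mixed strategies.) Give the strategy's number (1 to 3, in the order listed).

1

Compare low price with medium price: 2 > 0, 4 > 2.
So medium price strictly dominates low price for Firm A; low price is strictly dominated.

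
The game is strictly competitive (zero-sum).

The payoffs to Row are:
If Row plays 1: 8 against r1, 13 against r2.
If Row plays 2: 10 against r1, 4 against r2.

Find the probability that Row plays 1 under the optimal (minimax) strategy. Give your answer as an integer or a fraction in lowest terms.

6/11

Row minima are 8 and 4, so Row's maximin is 8; column maxima are 10 and 13, so Column's minimax is 10. These differ, so the equilibrium is in mixed strategies.
Let Row play 1 with probability p. Column is indifferent when 8p + 10(1−p) = 13p + 4(1−p), giving p = 6/11.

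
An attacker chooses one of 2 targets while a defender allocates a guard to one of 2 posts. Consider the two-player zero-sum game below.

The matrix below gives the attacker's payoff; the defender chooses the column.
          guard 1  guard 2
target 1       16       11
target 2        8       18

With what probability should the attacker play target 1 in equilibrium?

Row minima are 11 and 8, so the attacker's maximin is 11; column maxima are 16 and 18, so the defender's minimax is 16. These differ, so the equilibrium is in mixed strategies.
Let the attacker play target 1 with probability p. The defender is indifferent when 16p + 8(1−p) = 11p + 18(1−p), giving p = 2/3.

2/3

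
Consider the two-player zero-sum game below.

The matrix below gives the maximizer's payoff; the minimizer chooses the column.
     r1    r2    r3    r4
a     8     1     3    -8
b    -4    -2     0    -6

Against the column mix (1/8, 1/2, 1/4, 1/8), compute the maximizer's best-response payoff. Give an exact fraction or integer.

a: (8)·(1/8) + (1)·(1/2) + (3)·(1/4) + (-8)·(1/8) = 5/4.
b: (-4)·(1/8) + (-2)·(1/2) + (0)·(1/4) + (-6)·(1/8) = -9/4.
The best pure response is a with expected payoff 5/4.

5/4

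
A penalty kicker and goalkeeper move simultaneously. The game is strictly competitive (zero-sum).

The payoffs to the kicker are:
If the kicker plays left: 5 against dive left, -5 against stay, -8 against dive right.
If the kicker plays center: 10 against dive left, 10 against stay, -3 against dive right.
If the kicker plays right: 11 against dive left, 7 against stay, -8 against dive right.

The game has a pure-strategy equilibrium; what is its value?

Row minima: -8, -3, -8 → the kicker's maximin is -3.
Column maxima: 11, 10, -3 → the goalkeeper's minimax is -3.
They coincide at (center, dive right), so the value is -3.

-3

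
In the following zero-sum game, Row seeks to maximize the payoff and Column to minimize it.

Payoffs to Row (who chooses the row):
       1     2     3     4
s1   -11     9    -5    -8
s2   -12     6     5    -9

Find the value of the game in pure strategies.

-11

Row minima: -11, -12 → Row's maximin is -11.
Column maxima: -11, 9, 5, -8 → Column's minimax is -11.
They coincide at (s1, 1), so the value is -11.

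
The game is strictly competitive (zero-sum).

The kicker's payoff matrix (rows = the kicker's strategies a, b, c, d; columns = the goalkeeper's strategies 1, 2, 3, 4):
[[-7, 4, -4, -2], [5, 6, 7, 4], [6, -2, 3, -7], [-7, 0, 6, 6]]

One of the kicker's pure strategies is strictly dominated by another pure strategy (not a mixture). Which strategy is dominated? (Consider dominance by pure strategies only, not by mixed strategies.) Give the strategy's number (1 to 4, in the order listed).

Compare a with b: 5 > -7, 6 > 4, 7 > -4, 4 > -2.
So b strictly dominates a for the kicker; a is strictly dominated.

1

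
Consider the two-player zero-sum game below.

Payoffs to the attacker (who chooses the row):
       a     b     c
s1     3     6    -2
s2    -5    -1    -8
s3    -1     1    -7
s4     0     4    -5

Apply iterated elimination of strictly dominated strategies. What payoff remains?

Row s3 is strictly dominated by row s1 (3>-1, 6>1, -2>-7); eliminate s3.
Row s4 is strictly dominated by row s1 (3>0, 6>4, -2>-5); eliminate s4.
Column b is strictly dominated by a for the defender (3<6, -5<-1); eliminate b.
Row s2 is strictly dominated by row s1 (3>-5, -2>-8); eliminate s2.
Column a is strictly dominated by c for the defender (-2<3); eliminate a.
Only (s1, c) remains, with payoff -2.

-2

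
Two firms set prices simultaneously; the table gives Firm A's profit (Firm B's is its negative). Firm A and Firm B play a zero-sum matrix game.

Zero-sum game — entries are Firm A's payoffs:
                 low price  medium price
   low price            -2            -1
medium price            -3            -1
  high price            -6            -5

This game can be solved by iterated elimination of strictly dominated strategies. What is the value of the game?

-2

Column medium price is strictly dominated by low price for Firm B (-2<-1, -3<-1, -6<-5); eliminate medium price.
Row medium price is strictly dominated by row low price (-2>-3); eliminate medium price.
Row high price is strictly dominated by row low price (-2>-6); eliminate high price.
Only (low price, low price) remains, with payoff -2.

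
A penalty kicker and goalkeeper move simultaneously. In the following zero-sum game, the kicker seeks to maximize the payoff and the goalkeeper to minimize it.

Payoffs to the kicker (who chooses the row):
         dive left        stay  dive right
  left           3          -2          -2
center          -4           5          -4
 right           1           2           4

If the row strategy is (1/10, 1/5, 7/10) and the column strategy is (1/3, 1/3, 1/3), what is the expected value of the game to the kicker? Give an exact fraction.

Against (1/3, 1/3, 1/3), each row's expected payoff is left: -1/3; center: -1; right: 7/3.
Taking the (1/10, 1/5, 7/10)-weighted average: (1/10)·(-1/3) + (1/5)·(-1) + (7/10)·(7/3) = 7/5.

7/5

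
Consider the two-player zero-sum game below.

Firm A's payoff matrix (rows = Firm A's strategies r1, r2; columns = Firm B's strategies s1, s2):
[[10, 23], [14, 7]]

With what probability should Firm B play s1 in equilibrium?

4/5

Row minima are 10 and 7, so Firm A's maximin is 10; column maxima are 14 and 23, so Firm B's minimax is 14. These differ, so the equilibrium is in mixed strategies.
Let Firm B play s1 with probability q. Firm A is indifferent when 10q + 23(1−q) = 14q + 7(1−q), giving q = 4/5.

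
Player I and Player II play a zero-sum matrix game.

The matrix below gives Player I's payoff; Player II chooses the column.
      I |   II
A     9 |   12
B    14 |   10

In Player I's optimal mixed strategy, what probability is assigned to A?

4/7

Row minima are 9 and 10, so Player I's maximin is 10; column maxima are 14 and 12, so Player II's minimax is 12. These differ, so the equilibrium is in mixed strategies.
Let Player I play A with probability p. Player II is indifferent when 9p + 14(1−p) = 12p + 10(1−p), giving p = 4/7.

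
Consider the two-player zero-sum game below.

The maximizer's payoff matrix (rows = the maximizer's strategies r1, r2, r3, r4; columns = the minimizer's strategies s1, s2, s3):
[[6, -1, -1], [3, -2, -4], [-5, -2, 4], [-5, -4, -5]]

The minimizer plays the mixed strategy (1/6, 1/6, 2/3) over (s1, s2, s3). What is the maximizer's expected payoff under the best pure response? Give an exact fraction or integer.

3/2

r1: (6)·(1/6) + (-1)·(1/6) + (-1)·(2/3) = 1/6.
r2: (3)·(1/6) + (-2)·(1/6) + (-4)·(2/3) = -5/2.
r3: (-5)·(1/6) + (-2)·(1/6) + (4)·(2/3) = 3/2.
r4: (-5)·(1/6) + (-4)·(1/6) + (-5)·(2/3) = -29/6.
The best pure response is r3 with expected payoff 3/2.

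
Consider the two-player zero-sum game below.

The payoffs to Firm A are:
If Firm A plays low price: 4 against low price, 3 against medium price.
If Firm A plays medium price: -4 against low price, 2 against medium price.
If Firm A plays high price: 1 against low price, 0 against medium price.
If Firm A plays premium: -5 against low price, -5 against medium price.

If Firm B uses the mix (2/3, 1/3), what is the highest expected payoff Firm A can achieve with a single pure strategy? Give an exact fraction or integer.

low price: (4)·(2/3) + (3)·(1/3) = 11/3.
medium price: (-4)·(2/3) + (2)·(1/3) = -2.
high price: (1)·(2/3) + (0)·(1/3) = 2/3.
premium: (-5)·(2/3) + (-5)·(1/3) = -5.
The best pure response is low price with expected payoff 11/3.

11/3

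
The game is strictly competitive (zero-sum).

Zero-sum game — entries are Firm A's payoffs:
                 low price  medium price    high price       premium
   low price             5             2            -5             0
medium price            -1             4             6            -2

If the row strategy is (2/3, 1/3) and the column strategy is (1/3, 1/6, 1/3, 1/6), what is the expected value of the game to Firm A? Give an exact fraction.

8/9

Against (1/3, 1/6, 1/3, 1/6), each row's expected payoff is low price: 1/3; medium price: 2.
Taking the (2/3, 1/3)-weighted average: (2/3)·(1/3) + (1/3)·(2) = 8/9.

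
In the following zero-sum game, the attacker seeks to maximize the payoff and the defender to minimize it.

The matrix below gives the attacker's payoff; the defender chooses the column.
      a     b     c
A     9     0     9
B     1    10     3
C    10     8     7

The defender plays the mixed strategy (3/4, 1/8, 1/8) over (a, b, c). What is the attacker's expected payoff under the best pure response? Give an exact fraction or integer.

A: (9)·(3/4) + (0)·(1/8) + (9)·(1/8) = 63/8.
B: (1)·(3/4) + (10)·(1/8) + (3)·(1/8) = 19/8.
C: (10)·(3/4) + (8)·(1/8) + (7)·(1/8) = 75/8.
The best pure response is C with expected payoff 75/8.

75/8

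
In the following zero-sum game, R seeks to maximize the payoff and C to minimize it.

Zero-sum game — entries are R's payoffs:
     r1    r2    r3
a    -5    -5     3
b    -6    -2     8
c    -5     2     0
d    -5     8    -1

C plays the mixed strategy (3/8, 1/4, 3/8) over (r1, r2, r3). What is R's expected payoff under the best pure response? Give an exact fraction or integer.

1/4

a: (-5)·(3/8) + (-5)·(1/4) + (3)·(3/8) = -2.
b: (-6)·(3/8) + (-2)·(1/4) + (8)·(3/8) = 1/4.
c: (-5)·(3/8) + (2)·(1/4) + (0)·(3/8) = -11/8.
d: (-5)·(3/8) + (8)·(1/4) + (-1)·(3/8) = -1/4.
The best pure response is b with expected payoff 1/4.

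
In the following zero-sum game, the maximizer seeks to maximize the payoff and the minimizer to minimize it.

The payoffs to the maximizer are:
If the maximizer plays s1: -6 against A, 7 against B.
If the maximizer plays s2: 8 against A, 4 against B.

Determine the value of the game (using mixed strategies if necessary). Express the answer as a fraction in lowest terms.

80/17

Row minima are -6 and 4, so the maximizer's maximin is 4; column maxima are 8 and 7, so the minimizer's minimax is 7. These differ, so the equilibrium is in mixed strategies.
Let the maximizer play s1 with probability p. The minimizer is indifferent when −6p + 8(1−p) = 7p + 4(1−p), giving p = 4/17.
Let the minimizer play A with probability q. The maximizer is indifferent when −6q + 7(1−q) = 8q + 4(1−q), giving q = 3/17.
The value is -6·(3/17) + (7)·(14/17) = 80/17.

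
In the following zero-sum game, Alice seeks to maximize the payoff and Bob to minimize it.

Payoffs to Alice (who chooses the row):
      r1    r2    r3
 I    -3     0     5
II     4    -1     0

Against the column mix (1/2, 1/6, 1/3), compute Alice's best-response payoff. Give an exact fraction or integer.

I: (-3)·(1/2) + (0)·(1/6) + (5)·(1/3) = 1/6.
II: (4)·(1/2) + (-1)·(1/6) + (0)·(1/3) = 11/6.
The best pure response is II with expected payoff 11/6.

11/6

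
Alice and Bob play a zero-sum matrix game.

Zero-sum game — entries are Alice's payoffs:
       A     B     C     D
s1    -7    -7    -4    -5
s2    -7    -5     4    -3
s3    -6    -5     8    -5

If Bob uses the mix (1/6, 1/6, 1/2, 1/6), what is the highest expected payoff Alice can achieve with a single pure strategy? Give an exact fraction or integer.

4/3

s1: (-7)·(1/6) + (-7)·(1/6) + (-4)·(1/2) + (-5)·(1/6) = -31/6.
s2: (-7)·(1/6) + (-5)·(1/6) + (4)·(1/2) + (-3)·(1/6) = -1/2.
s3: (-6)·(1/6) + (-5)·(1/6) + (8)·(1/2) + (-5)·(1/6) = 4/3.
The best pure response is s3 with expected payoff 4/3.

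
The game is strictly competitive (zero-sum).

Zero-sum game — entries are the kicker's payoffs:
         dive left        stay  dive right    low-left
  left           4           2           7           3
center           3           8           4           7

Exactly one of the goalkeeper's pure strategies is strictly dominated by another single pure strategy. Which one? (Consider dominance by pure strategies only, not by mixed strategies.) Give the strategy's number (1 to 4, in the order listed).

The goalkeeper prefers columns that give the kicker less. Compare dive right with dive left: 4 < 7, 3 < 4.
So dive left strictly dominates dive right for the goalkeeper; dive right is strictly dominated.

3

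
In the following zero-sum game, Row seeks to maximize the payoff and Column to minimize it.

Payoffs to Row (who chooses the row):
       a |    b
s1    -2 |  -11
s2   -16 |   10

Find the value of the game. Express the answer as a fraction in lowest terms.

Row minima are -11 and -16, so Row's maximin is -11; column maxima are -2 and 10, so Column's minimax is -2. These differ, so the equilibrium is in mixed strategies.
Let Row play s1 with probability p. Column is indifferent when −2p − 16(1−p) = −11p + 10(1−p), giving p = 26/35.
Let Column play a with probability q. Row is indifferent when −2q − 11(1−q) = −16q + 10(1−q), giving q = 3/5.
The value is -2·(3/5) + (-11)·(2/5) = -28/5.

-28/5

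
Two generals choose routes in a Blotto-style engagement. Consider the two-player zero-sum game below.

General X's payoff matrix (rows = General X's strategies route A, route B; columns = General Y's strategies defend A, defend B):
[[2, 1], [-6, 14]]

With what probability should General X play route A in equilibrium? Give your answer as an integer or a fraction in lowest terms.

Row minima are 1 and -6, so General X's maximin is 1; column maxima are 2 and 14, so General Y's minimax is 2. These differ, so the equilibrium is in mixed strategies.
Let General X play route A with probability p. General Y is indifferent when 2p − 6(1−p) = p + 14(1−p), giving p = 20/21.

20/21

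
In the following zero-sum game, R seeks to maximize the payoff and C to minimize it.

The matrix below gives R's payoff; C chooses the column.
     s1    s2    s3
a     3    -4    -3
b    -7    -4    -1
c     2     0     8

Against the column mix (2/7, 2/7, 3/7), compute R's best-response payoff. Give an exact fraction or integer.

4

a: (3)·(2/7) + (-4)·(2/7) + (-3)·(3/7) = -11/7.
b: (-7)·(2/7) + (-4)·(2/7) + (-1)·(3/7) = -25/7.
c: (2)·(2/7) + (0)·(2/7) + (8)·(3/7) = 4.
The best pure response is c with expected payoff 4.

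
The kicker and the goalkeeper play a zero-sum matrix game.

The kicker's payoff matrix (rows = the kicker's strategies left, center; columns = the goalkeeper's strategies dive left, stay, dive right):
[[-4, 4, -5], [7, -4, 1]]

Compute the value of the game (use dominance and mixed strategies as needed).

-8/7

Column dive left is strictly dominated by dive right for the goalkeeper (it gives the kicker more in every row).
The remaining 2×2 game on (left, center) × (stay, dive right) has no saddle point. Let the kicker play left with probability p; indifference gives 4p − 4(1−p) = −5p + (1−p), so p = 5/14.
Similarly the goalkeeper's optimal q on stay is 3/7, and the value is 4·(3/7) + (-5)·(4/7) = -8/7.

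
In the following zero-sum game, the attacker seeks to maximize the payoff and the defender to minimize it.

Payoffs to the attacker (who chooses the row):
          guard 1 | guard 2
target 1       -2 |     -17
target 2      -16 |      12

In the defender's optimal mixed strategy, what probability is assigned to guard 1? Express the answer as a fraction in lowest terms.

29/43

Row minima are -17 and -16, so the attacker's maximin is -16; column maxima are -2 and 12, so the defender's minimax is -2. These differ, so the equilibrium is in mixed strategies.
Let the defender play guard 1 with probability q. The attacker is indifferent when −2q − 17(1−q) = −16q + 12(1−q), giving q = 29/43.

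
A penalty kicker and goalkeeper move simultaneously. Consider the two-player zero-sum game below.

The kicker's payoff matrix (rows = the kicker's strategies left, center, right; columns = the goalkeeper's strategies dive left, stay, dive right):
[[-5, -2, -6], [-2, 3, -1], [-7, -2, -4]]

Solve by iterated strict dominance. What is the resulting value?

-2

Row right is strictly dominated by row center (-2>-7, 3>-2, -1>-4); eliminate right.
Row left is strictly dominated by row center (-2>-5, 3>-2, -1>-6); eliminate left.
Column dive right is strictly dominated by dive left for the goalkeeper (-2<-1); eliminate dive right.
Column stay is strictly dominated by dive left for the goalkeeper (-2<3); eliminate stay.
Only (center, dive left) remains, with payoff -2.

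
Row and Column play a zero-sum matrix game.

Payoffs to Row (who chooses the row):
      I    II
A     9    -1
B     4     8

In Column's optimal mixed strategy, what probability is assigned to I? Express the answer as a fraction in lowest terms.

Row minima are -1 and 4, so Row's maximin is 4; column maxima are 9 and 8, so Column's minimax is 8. These differ, so the equilibrium is in mixed strategies.
Let Column play I with probability q. Row is indifferent when 9q − (1−q) = 4q + 8(1−q), giving q = 9/14.

9/14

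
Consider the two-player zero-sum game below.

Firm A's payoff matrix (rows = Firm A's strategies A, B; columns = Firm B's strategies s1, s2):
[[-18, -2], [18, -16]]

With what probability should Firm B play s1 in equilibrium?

Row minima are -18 and -16, so Firm A's maximin is -16; column maxima are 18 and -2, so Firm B's minimax is -2. These differ, so the equilibrium is in mixed strategies.
Let Firm B play s1 with probability q. Firm A is indifferent when −18q − 2(1−q) = 18q − 16(1−q), giving q = 7/25.

7/25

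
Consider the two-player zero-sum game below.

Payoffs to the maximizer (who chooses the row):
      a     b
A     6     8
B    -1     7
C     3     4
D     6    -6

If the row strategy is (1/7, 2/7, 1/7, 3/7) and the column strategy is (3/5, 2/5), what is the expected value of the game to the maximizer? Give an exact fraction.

13/5

Against (3/5, 2/5), each row's expected payoff is A: 34/5; B: 11/5; C: 17/5; D: 6/5.
Taking the (1/7, 2/7, 1/7, 3/7)-weighted average: (1/7)·(34/5) + (2/7)·(11/5) + (1/7)·(17/5) + (3/7)·(6/5) = 13/5.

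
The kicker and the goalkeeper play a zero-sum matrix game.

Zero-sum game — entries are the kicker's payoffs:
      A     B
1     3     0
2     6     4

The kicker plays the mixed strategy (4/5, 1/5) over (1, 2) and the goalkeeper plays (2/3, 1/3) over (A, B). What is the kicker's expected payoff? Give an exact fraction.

Against (2/3, 1/3), each row's expected payoff is 1: 2; 2: 16/3.
Taking the (4/5, 1/5)-weighted average: (4/5)·(2) + (1/5)·(16/3) = 8/3.

8/3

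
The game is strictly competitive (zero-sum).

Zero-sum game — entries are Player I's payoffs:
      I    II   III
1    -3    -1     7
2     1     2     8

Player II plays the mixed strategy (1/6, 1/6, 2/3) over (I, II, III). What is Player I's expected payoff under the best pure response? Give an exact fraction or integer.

35/6

1: (-3)·(1/6) + (-1)·(1/6) + (7)·(2/3) = 4.
2: (1)·(1/6) + (2)·(1/6) + (8)·(2/3) = 35/6.
The best pure response is 2 with expected payoff 35/6.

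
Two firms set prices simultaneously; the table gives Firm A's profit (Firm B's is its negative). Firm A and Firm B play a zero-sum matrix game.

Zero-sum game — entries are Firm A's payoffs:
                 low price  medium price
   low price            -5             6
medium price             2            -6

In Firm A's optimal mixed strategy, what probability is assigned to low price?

Row minima are -5 and -6, so Firm A's maximin is -5; column maxima are 2 and 6, so Firm B's minimax is 2. These differ, so the equilibrium is in mixed strategies.
Let Firm A play low price with probability p. Firm B is indifferent when −5p + 2(1−p) = 6p − 6(1−p), giving p = 8/19.

8/19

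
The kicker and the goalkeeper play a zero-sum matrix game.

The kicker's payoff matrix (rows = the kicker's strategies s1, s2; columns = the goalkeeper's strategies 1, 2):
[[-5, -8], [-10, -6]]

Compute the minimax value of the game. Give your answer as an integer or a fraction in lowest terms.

Row minima are -8 and -10, so the kicker's maximin is -8; column maxima are -5 and -6, so the goalkeeper's minimax is -6. These differ, so the equilibrium is in mixed strategies.
Let the kicker play s1 with probability p. The goalkeeper is indifferent when −5p − 10(1−p) = −8p − 6(1−p), giving p = 4/7.
Let the goalkeeper play 1 with probability q. The kicker is indifferent when −5q − 8(1−q) = −10q − 6(1−q), giving q = 2/7.
The value is -5·(2/7) + (-8)·(5/7) = -50/7.

-50/7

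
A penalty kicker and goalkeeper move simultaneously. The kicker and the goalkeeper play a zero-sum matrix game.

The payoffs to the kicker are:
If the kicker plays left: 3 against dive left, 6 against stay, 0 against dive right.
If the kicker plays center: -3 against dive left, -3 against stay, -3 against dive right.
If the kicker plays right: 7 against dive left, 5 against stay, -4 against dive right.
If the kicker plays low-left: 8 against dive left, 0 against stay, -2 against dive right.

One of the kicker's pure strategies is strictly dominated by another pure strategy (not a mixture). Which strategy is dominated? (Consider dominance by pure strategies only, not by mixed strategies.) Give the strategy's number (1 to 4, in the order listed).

2

Compare center with left: 3 > -3, 6 > -3, 0 > -3.
So left strictly dominates center for the kicker; center is strictly dominated.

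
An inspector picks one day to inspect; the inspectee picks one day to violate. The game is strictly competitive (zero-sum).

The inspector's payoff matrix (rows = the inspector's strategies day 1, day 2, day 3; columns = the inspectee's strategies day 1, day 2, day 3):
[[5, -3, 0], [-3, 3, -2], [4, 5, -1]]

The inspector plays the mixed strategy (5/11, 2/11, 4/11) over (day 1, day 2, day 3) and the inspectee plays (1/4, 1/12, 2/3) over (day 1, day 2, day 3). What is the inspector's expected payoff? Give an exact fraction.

Against (1/4, 1/12, 2/3), each row's expected payoff is day 1: 1; day 2: -11/6; day 3: 3/4.
Taking the (5/11, 2/11, 4/11)-weighted average: (5/11)·(1) + (2/11)·(-11/6) + (4/11)·(3/4) = 13/33.

13/33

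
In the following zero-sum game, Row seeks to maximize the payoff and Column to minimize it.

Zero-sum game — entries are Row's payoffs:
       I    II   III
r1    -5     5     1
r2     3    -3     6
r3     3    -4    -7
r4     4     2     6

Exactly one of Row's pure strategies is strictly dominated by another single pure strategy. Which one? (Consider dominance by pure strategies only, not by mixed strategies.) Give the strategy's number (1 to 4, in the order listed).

Compare r3 with r4: 4 > 3, 2 > -4, 6 > -7.
So r4 strictly dominates r3 for Row; r3 is strictly dominated.

3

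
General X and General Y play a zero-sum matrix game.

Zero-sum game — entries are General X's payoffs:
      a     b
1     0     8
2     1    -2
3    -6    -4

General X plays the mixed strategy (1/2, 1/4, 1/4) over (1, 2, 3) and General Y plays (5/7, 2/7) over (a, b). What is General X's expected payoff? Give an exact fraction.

-5/28

Against (5/7, 2/7), each row's expected payoff is 1: 16/7; 2: 1/7; 3: -38/7.
Taking the (1/2, 1/4, 1/4)-weighted average: (1/2)·(16/7) + (1/4)·(1/7) + (1/4)·(-38/7) = -5/28.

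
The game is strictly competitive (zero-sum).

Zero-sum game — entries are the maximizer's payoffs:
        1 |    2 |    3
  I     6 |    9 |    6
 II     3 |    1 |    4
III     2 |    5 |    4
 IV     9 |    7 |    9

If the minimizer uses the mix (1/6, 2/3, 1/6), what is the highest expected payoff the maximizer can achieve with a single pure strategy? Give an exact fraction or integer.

8

I: (6)·(1/6) + (9)·(2/3) + (6)·(1/6) = 8.
II: (3)·(1/6) + (1)·(2/3) + (4)·(1/6) = 11/6.
III: (2)·(1/6) + (5)·(2/3) + (4)·(1/6) = 13/3.
IV: (9)·(1/6) + (7)·(2/3) + (9)·(1/6) = 23/3.
The best pure response is I with expected payoff 8.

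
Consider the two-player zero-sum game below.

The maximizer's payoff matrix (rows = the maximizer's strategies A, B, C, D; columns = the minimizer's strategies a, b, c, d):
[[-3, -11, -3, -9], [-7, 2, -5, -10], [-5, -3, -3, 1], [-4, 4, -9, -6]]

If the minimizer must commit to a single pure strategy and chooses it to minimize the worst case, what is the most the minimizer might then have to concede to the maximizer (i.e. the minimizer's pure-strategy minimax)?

-3

The worst case (largest entry) in each column is a: -3, b: 4, c: -3, d: 1.
The best (smallest) of these is -3.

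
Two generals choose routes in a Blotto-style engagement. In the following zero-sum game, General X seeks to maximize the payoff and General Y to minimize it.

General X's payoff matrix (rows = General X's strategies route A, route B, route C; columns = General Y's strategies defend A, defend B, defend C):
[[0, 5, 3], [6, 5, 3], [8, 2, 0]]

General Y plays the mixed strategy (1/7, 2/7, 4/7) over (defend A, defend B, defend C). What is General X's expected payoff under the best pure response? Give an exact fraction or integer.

4

route A: (0)·(1/7) + (5)·(2/7) + (3)·(4/7) = 22/7.
route B: (6)·(1/7) + (5)·(2/7) + (3)·(4/7) = 4.
route C: (8)·(1/7) + (2)·(2/7) + (0)·(4/7) = 12/7.
The best pure response is route B with expected payoff 4.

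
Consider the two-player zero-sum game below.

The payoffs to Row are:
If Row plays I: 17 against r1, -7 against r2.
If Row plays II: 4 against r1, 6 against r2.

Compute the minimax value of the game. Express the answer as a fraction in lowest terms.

Row minima are -7 and 4, so Row's maximin is 4; column maxima are 17 and 6, so Column's minimax is 6. These differ, so the equilibrium is in mixed strategies.
Let Row play I with probability p. Column is indifferent when 17p + 4(1−p) = −7p + 6(1−p), giving p = 1/13.
Let Column play r1 with probability q. Row is indifferent when 17q − 7(1−q) = 4q + 6(1−q), giving q = 1/2.
The value is 17·(1/2) + (-7)·(1/2) = 5.

5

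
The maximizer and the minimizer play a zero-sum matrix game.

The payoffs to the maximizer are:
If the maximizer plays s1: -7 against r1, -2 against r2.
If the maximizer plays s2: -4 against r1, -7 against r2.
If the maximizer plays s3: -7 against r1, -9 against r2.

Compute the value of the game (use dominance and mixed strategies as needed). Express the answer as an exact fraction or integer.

Row s3 is strictly dominated by row s2, so the maximizer never plays it.
The remaining 2×2 game on (s1, s2) × (r1, r2) has no saddle point. Let the maximizer play s1 with probability p; indifference gives −7p − 4(1−p) = −2p − 7(1−p), so p = 3/8.
Similarly the minimizer's optimal q on r1 is 5/8, and the value is -7·(5/8) + (-2)·(3/8) = -41/8.

-41/8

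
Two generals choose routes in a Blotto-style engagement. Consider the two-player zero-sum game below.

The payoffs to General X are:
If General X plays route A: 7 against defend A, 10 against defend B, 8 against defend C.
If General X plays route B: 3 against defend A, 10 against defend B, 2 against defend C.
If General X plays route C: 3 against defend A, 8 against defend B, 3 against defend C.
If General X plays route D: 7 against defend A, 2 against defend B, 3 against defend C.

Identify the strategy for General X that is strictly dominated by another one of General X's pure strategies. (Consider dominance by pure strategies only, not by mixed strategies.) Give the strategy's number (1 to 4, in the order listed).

3

Compare route C with route A: 7 > 3, 10 > 8, 8 > 3.
So route A strictly dominates route C for General X; route C is strictly dominated.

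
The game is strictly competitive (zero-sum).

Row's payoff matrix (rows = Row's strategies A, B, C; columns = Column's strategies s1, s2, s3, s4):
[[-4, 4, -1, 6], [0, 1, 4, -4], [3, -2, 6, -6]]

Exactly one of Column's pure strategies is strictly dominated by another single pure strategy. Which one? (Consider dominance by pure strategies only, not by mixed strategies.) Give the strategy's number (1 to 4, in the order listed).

Column prefers columns that give Row less. Compare s3 with s1: -4 < -1, 0 < 4, 3 < 6.
So s1 strictly dominates s3 for Column; s3 is strictly dominated.

3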